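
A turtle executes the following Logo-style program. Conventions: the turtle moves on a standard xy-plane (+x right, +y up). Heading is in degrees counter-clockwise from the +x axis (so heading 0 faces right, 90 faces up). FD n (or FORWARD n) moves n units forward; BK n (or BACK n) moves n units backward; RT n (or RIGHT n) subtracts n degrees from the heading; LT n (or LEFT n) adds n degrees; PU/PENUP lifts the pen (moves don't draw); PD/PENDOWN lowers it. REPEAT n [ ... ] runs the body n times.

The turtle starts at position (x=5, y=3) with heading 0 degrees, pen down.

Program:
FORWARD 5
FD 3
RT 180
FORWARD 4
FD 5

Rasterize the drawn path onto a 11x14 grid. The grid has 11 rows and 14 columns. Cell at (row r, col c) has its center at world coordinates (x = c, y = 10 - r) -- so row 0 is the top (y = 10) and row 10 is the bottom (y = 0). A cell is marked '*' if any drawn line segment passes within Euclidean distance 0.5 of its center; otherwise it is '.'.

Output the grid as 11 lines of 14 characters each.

Segment 0: (5,3) -> (10,3)
Segment 1: (10,3) -> (13,3)
Segment 2: (13,3) -> (9,3)
Segment 3: (9,3) -> (4,3)

Answer: ..............
..............
..............
..............
..............
..............
..............
....**********
..............
..............
..............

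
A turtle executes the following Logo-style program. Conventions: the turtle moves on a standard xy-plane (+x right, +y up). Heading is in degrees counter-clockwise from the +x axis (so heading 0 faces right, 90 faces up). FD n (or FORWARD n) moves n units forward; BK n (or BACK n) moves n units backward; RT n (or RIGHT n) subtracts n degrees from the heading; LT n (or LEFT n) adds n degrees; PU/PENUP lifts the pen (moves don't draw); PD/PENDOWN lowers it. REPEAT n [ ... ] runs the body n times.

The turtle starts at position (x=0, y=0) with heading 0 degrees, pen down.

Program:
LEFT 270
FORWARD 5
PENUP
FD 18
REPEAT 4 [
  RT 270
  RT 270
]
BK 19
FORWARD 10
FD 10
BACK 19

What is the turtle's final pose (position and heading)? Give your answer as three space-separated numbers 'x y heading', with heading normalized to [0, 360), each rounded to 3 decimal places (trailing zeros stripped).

Executing turtle program step by step:
Start: pos=(0,0), heading=0, pen down
LT 270: heading 0 -> 270
FD 5: (0,0) -> (0,-5) [heading=270, draw]
PU: pen up
FD 18: (0,-5) -> (0,-23) [heading=270, move]
REPEAT 4 [
  -- iteration 1/4 --
  RT 270: heading 270 -> 0
  RT 270: heading 0 -> 90
  -- iteration 2/4 --
  RT 270: heading 90 -> 180
  RT 270: heading 180 -> 270
  -- iteration 3/4 --
  RT 270: heading 270 -> 0
  RT 270: heading 0 -> 90
  -- iteration 4/4 --
  RT 270: heading 90 -> 180
  RT 270: heading 180 -> 270
]
BK 19: (0,-23) -> (0,-4) [heading=270, move]
FD 10: (0,-4) -> (0,-14) [heading=270, move]
FD 10: (0,-14) -> (0,-24) [heading=270, move]
BK 19: (0,-24) -> (0,-5) [heading=270, move]
Final: pos=(0,-5), heading=270, 1 segment(s) drawn

Answer: 0 -5 270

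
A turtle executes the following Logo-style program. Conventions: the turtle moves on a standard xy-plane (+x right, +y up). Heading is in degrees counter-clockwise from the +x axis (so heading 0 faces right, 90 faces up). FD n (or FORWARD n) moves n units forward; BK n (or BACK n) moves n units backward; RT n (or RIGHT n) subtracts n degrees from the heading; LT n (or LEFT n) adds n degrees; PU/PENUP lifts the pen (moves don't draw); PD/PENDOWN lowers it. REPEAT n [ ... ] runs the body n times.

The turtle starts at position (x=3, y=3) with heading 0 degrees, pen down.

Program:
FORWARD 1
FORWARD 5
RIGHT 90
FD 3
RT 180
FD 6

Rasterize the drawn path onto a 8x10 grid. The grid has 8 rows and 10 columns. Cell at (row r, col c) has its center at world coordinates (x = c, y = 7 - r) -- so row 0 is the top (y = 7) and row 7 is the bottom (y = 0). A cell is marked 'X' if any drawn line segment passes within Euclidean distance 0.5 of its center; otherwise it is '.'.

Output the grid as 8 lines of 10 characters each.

Answer: ..........
.........X
.........X
.........X
...XXXXXXX
.........X
.........X
.........X

Derivation:
Segment 0: (3,3) -> (4,3)
Segment 1: (4,3) -> (9,3)
Segment 2: (9,3) -> (9,0)
Segment 3: (9,0) -> (9,6)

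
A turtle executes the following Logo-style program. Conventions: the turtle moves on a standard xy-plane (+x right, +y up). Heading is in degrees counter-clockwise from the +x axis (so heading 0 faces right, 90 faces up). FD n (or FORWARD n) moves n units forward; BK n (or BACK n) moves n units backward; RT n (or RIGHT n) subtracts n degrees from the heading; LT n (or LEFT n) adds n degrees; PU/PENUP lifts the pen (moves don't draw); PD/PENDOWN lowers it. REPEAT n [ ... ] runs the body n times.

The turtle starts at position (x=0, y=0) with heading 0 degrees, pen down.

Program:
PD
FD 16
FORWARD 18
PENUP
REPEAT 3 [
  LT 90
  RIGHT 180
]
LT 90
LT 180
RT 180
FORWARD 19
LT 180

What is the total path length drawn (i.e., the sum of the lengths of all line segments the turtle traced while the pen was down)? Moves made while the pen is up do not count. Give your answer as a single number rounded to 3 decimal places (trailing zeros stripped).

Executing turtle program step by step:
Start: pos=(0,0), heading=0, pen down
PD: pen down
FD 16: (0,0) -> (16,0) [heading=0, draw]
FD 18: (16,0) -> (34,0) [heading=0, draw]
PU: pen up
REPEAT 3 [
  -- iteration 1/3 --
  LT 90: heading 0 -> 90
  RT 180: heading 90 -> 270
  -- iteration 2/3 --
  LT 90: heading 270 -> 0
  RT 180: heading 0 -> 180
  -- iteration 3/3 --
  LT 90: heading 180 -> 270
  RT 180: heading 270 -> 90
]
LT 90: heading 90 -> 180
LT 180: heading 180 -> 0
RT 180: heading 0 -> 180
FD 19: (34,0) -> (15,0) [heading=180, move]
LT 180: heading 180 -> 0
Final: pos=(15,0), heading=0, 2 segment(s) drawn

Segment lengths:
  seg 1: (0,0) -> (16,0), length = 16
  seg 2: (16,0) -> (34,0), length = 18
Total = 34

Answer: 34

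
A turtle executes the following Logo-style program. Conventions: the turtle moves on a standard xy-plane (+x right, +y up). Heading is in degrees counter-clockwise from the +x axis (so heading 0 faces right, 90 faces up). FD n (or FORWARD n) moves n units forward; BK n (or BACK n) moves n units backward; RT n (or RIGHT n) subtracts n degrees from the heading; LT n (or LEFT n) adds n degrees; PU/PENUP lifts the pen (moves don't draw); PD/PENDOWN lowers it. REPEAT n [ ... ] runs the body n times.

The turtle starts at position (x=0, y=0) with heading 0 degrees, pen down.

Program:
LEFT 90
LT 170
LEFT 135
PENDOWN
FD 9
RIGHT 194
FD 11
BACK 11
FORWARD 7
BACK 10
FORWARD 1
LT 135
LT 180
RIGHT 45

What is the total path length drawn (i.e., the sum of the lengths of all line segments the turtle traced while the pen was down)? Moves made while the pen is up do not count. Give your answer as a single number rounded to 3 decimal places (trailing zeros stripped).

Answer: 49

Derivation:
Executing turtle program step by step:
Start: pos=(0,0), heading=0, pen down
LT 90: heading 0 -> 90
LT 170: heading 90 -> 260
LT 135: heading 260 -> 35
PD: pen down
FD 9: (0,0) -> (7.372,5.162) [heading=35, draw]
RT 194: heading 35 -> 201
FD 11: (7.372,5.162) -> (-2.897,1.22) [heading=201, draw]
BK 11: (-2.897,1.22) -> (7.372,5.162) [heading=201, draw]
FD 7: (7.372,5.162) -> (0.837,2.654) [heading=201, draw]
BK 10: (0.837,2.654) -> (10.173,6.237) [heading=201, draw]
FD 1: (10.173,6.237) -> (9.24,5.879) [heading=201, draw]
LT 135: heading 201 -> 336
LT 180: heading 336 -> 156
RT 45: heading 156 -> 111
Final: pos=(9.24,5.879), heading=111, 6 segment(s) drawn

Segment lengths:
  seg 1: (0,0) -> (7.372,5.162), length = 9
  seg 2: (7.372,5.162) -> (-2.897,1.22), length = 11
  seg 3: (-2.897,1.22) -> (7.372,5.162), length = 11
  seg 4: (7.372,5.162) -> (0.837,2.654), length = 7
  seg 5: (0.837,2.654) -> (10.173,6.237), length = 10
  seg 6: (10.173,6.237) -> (9.24,5.879), length = 1
Total = 49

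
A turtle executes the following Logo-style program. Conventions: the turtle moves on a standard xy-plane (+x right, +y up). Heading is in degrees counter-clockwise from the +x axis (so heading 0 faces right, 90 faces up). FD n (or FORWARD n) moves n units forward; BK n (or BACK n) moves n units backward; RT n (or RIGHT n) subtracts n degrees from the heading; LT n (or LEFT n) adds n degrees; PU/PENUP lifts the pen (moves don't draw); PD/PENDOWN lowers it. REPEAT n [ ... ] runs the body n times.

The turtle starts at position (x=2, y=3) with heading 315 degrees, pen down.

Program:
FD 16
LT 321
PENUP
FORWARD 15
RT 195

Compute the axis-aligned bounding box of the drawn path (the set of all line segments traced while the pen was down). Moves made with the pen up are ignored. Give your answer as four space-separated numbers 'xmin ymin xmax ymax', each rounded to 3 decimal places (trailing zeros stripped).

Executing turtle program step by step:
Start: pos=(2,3), heading=315, pen down
FD 16: (2,3) -> (13.314,-8.314) [heading=315, draw]
LT 321: heading 315 -> 276
PU: pen up
FD 15: (13.314,-8.314) -> (14.882,-23.232) [heading=276, move]
RT 195: heading 276 -> 81
Final: pos=(14.882,-23.232), heading=81, 1 segment(s) drawn

Segment endpoints: x in {2, 13.314}, y in {-8.314, 3}
xmin=2, ymin=-8.314, xmax=13.314, ymax=3

Answer: 2 -8.314 13.314 3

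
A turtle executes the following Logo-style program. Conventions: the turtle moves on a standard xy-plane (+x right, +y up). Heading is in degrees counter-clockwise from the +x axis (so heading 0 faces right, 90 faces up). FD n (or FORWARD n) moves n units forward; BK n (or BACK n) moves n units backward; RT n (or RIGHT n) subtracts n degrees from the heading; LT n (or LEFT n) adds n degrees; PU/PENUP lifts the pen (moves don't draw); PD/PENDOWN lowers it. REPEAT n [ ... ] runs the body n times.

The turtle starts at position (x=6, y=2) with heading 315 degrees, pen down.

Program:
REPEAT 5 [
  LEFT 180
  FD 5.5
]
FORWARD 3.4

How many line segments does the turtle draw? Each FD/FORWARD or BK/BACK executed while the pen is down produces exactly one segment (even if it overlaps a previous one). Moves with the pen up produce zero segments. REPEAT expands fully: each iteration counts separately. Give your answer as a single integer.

Executing turtle program step by step:
Start: pos=(6,2), heading=315, pen down
REPEAT 5 [
  -- iteration 1/5 --
  LT 180: heading 315 -> 135
  FD 5.5: (6,2) -> (2.111,5.889) [heading=135, draw]
  -- iteration 2/5 --
  LT 180: heading 135 -> 315
  FD 5.5: (2.111,5.889) -> (6,2) [heading=315, draw]
  -- iteration 3/5 --
  LT 180: heading 315 -> 135
  FD 5.5: (6,2) -> (2.111,5.889) [heading=135, draw]
  -- iteration 4/5 --
  LT 180: heading 135 -> 315
  FD 5.5: (2.111,5.889) -> (6,2) [heading=315, draw]
  -- iteration 5/5 --
  LT 180: heading 315 -> 135
  FD 5.5: (6,2) -> (2.111,5.889) [heading=135, draw]
]
FD 3.4: (2.111,5.889) -> (-0.293,8.293) [heading=135, draw]
Final: pos=(-0.293,8.293), heading=135, 6 segment(s) drawn
Segments drawn: 6

Answer: 6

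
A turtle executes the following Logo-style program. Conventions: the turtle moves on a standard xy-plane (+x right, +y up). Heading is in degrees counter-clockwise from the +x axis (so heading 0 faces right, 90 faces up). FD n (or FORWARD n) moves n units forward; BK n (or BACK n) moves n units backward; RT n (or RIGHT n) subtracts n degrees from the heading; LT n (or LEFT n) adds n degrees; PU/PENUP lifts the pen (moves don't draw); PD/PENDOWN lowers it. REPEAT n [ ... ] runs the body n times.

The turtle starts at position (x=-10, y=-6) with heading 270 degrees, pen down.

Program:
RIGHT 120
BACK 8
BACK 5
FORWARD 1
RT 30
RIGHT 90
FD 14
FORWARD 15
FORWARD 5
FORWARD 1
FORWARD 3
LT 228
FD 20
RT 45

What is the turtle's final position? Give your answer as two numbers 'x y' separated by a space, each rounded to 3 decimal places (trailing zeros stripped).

Executing turtle program step by step:
Start: pos=(-10,-6), heading=270, pen down
RT 120: heading 270 -> 150
BK 8: (-10,-6) -> (-3.072,-10) [heading=150, draw]
BK 5: (-3.072,-10) -> (1.258,-12.5) [heading=150, draw]
FD 1: (1.258,-12.5) -> (0.392,-12) [heading=150, draw]
RT 30: heading 150 -> 120
RT 90: heading 120 -> 30
FD 14: (0.392,-12) -> (12.517,-5) [heading=30, draw]
FD 15: (12.517,-5) -> (25.507,2.5) [heading=30, draw]
FD 5: (25.507,2.5) -> (29.837,5) [heading=30, draw]
FD 1: (29.837,5) -> (30.703,5.5) [heading=30, draw]
FD 3: (30.703,5.5) -> (33.301,7) [heading=30, draw]
LT 228: heading 30 -> 258
FD 20: (33.301,7) -> (29.143,-12.563) [heading=258, draw]
RT 45: heading 258 -> 213
Final: pos=(29.143,-12.563), heading=213, 9 segment(s) drawn

Answer: 29.143 -12.563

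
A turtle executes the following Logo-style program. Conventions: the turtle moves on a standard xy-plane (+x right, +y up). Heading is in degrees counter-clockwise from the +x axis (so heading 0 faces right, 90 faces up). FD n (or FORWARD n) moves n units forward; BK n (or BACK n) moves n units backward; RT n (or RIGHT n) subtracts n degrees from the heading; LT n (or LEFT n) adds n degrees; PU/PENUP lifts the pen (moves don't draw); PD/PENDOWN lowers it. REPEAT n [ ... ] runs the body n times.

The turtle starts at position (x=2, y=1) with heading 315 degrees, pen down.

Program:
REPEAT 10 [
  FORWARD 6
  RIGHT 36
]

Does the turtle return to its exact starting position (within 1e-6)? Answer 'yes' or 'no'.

Executing turtle program step by step:
Start: pos=(2,1), heading=315, pen down
REPEAT 10 [
  -- iteration 1/10 --
  FD 6: (2,1) -> (6.243,-3.243) [heading=315, draw]
  RT 36: heading 315 -> 279
  -- iteration 2/10 --
  FD 6: (6.243,-3.243) -> (7.181,-9.169) [heading=279, draw]
  RT 36: heading 279 -> 243
  -- iteration 3/10 --
  FD 6: (7.181,-9.169) -> (4.457,-14.515) [heading=243, draw]
  RT 36: heading 243 -> 207
  -- iteration 4/10 --
  FD 6: (4.457,-14.515) -> (-0.889,-17.239) [heading=207, draw]
  RT 36: heading 207 -> 171
  -- iteration 5/10 --
  FD 6: (-0.889,-17.239) -> (-6.815,-16.3) [heading=171, draw]
  RT 36: heading 171 -> 135
  -- iteration 6/10 --
  FD 6: (-6.815,-16.3) -> (-11.058,-12.058) [heading=135, draw]
  RT 36: heading 135 -> 99
  -- iteration 7/10 --
  FD 6: (-11.058,-12.058) -> (-11.996,-6.131) [heading=99, draw]
  RT 36: heading 99 -> 63
  -- iteration 8/10 --
  FD 6: (-11.996,-6.131) -> (-9.272,-0.785) [heading=63, draw]
  RT 36: heading 63 -> 27
  -- iteration 9/10 --
  FD 6: (-9.272,-0.785) -> (-3.926,1.939) [heading=27, draw]
  RT 36: heading 27 -> 351
  -- iteration 10/10 --
  FD 6: (-3.926,1.939) -> (2,1) [heading=351, draw]
  RT 36: heading 351 -> 315
]
Final: pos=(2,1), heading=315, 10 segment(s) drawn

Start position: (2, 1)
Final position: (2, 1)
Distance = 0; < 1e-6 -> CLOSED

Answer: yes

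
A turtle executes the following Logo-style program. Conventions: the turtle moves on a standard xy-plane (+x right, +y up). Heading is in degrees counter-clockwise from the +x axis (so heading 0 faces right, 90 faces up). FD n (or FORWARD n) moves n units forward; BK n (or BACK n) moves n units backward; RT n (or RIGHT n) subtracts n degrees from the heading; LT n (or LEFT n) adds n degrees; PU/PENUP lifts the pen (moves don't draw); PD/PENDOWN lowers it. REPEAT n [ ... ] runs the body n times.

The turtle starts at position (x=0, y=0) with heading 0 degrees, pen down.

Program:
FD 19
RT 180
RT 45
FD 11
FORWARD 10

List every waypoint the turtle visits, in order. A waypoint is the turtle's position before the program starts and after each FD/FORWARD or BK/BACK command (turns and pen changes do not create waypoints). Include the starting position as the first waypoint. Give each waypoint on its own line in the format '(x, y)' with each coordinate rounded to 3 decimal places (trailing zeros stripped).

Executing turtle program step by step:
Start: pos=(0,0), heading=0, pen down
FD 19: (0,0) -> (19,0) [heading=0, draw]
RT 180: heading 0 -> 180
RT 45: heading 180 -> 135
FD 11: (19,0) -> (11.222,7.778) [heading=135, draw]
FD 10: (11.222,7.778) -> (4.151,14.849) [heading=135, draw]
Final: pos=(4.151,14.849), heading=135, 3 segment(s) drawn
Waypoints (4 total):
(0, 0)
(19, 0)
(11.222, 7.778)
(4.151, 14.849)

Answer: (0, 0)
(19, 0)
(11.222, 7.778)
(4.151, 14.849)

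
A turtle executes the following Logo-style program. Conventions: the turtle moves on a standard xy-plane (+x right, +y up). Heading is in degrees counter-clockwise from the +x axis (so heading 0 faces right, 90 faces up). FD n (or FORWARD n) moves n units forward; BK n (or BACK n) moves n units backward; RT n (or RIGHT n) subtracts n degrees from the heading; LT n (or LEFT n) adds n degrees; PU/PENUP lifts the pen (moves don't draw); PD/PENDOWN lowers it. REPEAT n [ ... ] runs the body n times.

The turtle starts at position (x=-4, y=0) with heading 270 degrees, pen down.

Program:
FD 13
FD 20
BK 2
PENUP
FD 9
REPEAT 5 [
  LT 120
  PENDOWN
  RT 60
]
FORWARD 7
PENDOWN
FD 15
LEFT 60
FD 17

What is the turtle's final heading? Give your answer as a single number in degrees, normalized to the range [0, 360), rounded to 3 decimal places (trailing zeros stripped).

Executing turtle program step by step:
Start: pos=(-4,0), heading=270, pen down
FD 13: (-4,0) -> (-4,-13) [heading=270, draw]
FD 20: (-4,-13) -> (-4,-33) [heading=270, draw]
BK 2: (-4,-33) -> (-4,-31) [heading=270, draw]
PU: pen up
FD 9: (-4,-31) -> (-4,-40) [heading=270, move]
REPEAT 5 [
  -- iteration 1/5 --
  LT 120: heading 270 -> 30
  PD: pen down
  RT 60: heading 30 -> 330
  -- iteration 2/5 --
  LT 120: heading 330 -> 90
  PD: pen down
  RT 60: heading 90 -> 30
  -- iteration 3/5 --
  LT 120: heading 30 -> 150
  PD: pen down
  RT 60: heading 150 -> 90
  -- iteration 4/5 --
  LT 120: heading 90 -> 210
  PD: pen down
  RT 60: heading 210 -> 150
  -- iteration 5/5 --
  LT 120: heading 150 -> 270
  PD: pen down
  RT 60: heading 270 -> 210
]
FD 7: (-4,-40) -> (-10.062,-43.5) [heading=210, draw]
PD: pen down
FD 15: (-10.062,-43.5) -> (-23.053,-51) [heading=210, draw]
LT 60: heading 210 -> 270
FD 17: (-23.053,-51) -> (-23.053,-68) [heading=270, draw]
Final: pos=(-23.053,-68), heading=270, 6 segment(s) drawn

Answer: 270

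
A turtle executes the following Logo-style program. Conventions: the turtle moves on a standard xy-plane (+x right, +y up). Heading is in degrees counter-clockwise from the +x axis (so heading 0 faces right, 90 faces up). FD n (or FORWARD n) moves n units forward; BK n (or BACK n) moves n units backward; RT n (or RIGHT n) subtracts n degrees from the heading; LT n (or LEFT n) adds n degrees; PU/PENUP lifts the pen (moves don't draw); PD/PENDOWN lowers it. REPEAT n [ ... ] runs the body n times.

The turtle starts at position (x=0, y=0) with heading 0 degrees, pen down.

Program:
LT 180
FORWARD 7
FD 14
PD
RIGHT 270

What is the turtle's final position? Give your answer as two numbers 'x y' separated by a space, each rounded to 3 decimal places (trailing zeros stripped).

Executing turtle program step by step:
Start: pos=(0,0), heading=0, pen down
LT 180: heading 0 -> 180
FD 7: (0,0) -> (-7,0) [heading=180, draw]
FD 14: (-7,0) -> (-21,0) [heading=180, draw]
PD: pen down
RT 270: heading 180 -> 270
Final: pos=(-21,0), heading=270, 2 segment(s) drawn

Answer: -21 0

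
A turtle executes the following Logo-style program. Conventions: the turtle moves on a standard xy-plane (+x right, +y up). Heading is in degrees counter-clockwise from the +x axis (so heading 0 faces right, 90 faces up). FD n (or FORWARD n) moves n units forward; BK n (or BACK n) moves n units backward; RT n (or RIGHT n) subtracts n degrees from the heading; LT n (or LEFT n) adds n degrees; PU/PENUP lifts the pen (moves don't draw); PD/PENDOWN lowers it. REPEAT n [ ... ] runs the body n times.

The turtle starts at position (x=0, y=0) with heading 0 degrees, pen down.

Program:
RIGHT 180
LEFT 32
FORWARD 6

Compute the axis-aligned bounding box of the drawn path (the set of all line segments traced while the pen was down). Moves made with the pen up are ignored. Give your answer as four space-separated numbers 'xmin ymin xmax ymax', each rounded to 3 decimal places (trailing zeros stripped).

Answer: -5.088 -3.18 0 0

Derivation:
Executing turtle program step by step:
Start: pos=(0,0), heading=0, pen down
RT 180: heading 0 -> 180
LT 32: heading 180 -> 212
FD 6: (0,0) -> (-5.088,-3.18) [heading=212, draw]
Final: pos=(-5.088,-3.18), heading=212, 1 segment(s) drawn

Segment endpoints: x in {-5.088, 0}, y in {-3.18, 0}
xmin=-5.088, ymin=-3.18, xmax=0, ymax=0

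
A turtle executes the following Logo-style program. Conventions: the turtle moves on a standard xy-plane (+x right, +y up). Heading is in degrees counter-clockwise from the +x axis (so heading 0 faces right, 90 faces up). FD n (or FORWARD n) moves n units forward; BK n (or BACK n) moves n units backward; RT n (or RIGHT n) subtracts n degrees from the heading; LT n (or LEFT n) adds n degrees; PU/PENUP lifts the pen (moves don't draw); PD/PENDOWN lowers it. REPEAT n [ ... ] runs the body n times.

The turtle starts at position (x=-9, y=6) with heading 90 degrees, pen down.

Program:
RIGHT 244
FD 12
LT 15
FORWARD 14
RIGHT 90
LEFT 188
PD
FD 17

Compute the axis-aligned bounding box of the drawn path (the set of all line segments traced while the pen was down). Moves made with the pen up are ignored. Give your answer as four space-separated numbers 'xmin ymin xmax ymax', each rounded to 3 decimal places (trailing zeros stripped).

Answer: -30.351 -19.598 -9 6

Derivation:
Executing turtle program step by step:
Start: pos=(-9,6), heading=90, pen down
RT 244: heading 90 -> 206
FD 12: (-9,6) -> (-19.786,0.74) [heading=206, draw]
LT 15: heading 206 -> 221
FD 14: (-19.786,0.74) -> (-30.351,-8.445) [heading=221, draw]
RT 90: heading 221 -> 131
LT 188: heading 131 -> 319
PD: pen down
FD 17: (-30.351,-8.445) -> (-17.521,-19.598) [heading=319, draw]
Final: pos=(-17.521,-19.598), heading=319, 3 segment(s) drawn

Segment endpoints: x in {-30.351, -19.786, -17.521, -9}, y in {-19.598, -8.445, 0.74, 6}
xmin=-30.351, ymin=-19.598, xmax=-9, ymax=6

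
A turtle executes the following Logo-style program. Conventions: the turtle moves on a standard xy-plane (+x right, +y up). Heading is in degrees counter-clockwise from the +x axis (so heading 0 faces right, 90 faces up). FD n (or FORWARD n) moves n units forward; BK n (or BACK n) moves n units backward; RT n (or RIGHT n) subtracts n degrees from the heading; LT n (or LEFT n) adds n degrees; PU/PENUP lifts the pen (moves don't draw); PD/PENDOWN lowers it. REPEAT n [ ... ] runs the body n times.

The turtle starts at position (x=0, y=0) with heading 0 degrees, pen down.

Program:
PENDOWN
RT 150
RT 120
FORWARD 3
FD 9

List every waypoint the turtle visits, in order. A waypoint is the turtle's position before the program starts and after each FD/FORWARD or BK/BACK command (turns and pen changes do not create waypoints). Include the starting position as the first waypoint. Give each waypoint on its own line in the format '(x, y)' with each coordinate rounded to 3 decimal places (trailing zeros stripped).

Executing turtle program step by step:
Start: pos=(0,0), heading=0, pen down
PD: pen down
RT 150: heading 0 -> 210
RT 120: heading 210 -> 90
FD 3: (0,0) -> (0,3) [heading=90, draw]
FD 9: (0,3) -> (0,12) [heading=90, draw]
Final: pos=(0,12), heading=90, 2 segment(s) drawn
Waypoints (3 total):
(0, 0)
(0, 3)
(0, 12)

Answer: (0, 0)
(0, 3)
(0, 12)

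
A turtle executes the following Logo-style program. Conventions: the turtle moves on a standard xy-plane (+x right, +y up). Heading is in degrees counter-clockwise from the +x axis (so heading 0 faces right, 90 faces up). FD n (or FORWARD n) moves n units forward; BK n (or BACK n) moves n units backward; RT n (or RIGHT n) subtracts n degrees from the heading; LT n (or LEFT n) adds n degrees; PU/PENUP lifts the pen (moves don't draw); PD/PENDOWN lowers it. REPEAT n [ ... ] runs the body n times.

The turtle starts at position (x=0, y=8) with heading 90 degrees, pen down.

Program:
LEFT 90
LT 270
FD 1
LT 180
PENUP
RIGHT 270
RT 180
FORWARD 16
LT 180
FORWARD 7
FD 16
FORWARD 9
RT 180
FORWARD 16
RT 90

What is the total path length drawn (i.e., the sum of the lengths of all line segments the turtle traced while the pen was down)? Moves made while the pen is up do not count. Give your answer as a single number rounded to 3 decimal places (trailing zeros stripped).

Executing turtle program step by step:
Start: pos=(0,8), heading=90, pen down
LT 90: heading 90 -> 180
LT 270: heading 180 -> 90
FD 1: (0,8) -> (0,9) [heading=90, draw]
LT 180: heading 90 -> 270
PU: pen up
RT 270: heading 270 -> 0
RT 180: heading 0 -> 180
FD 16: (0,9) -> (-16,9) [heading=180, move]
LT 180: heading 180 -> 0
FD 7: (-16,9) -> (-9,9) [heading=0, move]
FD 16: (-9,9) -> (7,9) [heading=0, move]
FD 9: (7,9) -> (16,9) [heading=0, move]
RT 180: heading 0 -> 180
FD 16: (16,9) -> (0,9) [heading=180, move]
RT 90: heading 180 -> 90
Final: pos=(0,9), heading=90, 1 segment(s) drawn

Segment lengths:
  seg 1: (0,8) -> (0,9), length = 1
Total = 1

Answer: 1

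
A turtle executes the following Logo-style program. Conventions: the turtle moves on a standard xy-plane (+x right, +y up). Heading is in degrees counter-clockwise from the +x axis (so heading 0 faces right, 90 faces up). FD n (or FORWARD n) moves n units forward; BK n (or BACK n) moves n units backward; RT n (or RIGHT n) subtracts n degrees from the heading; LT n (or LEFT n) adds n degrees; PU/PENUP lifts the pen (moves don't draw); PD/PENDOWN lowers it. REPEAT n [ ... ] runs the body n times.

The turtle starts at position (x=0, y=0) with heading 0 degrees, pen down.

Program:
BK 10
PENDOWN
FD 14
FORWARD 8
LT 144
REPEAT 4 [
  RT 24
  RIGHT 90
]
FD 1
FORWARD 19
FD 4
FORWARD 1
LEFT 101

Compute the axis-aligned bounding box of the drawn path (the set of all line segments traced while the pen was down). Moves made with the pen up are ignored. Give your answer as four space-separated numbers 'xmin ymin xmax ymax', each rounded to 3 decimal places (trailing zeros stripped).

Answer: -10 0 28.728 18.579

Derivation:
Executing turtle program step by step:
Start: pos=(0,0), heading=0, pen down
BK 10: (0,0) -> (-10,0) [heading=0, draw]
PD: pen down
FD 14: (-10,0) -> (4,0) [heading=0, draw]
FD 8: (4,0) -> (12,0) [heading=0, draw]
LT 144: heading 0 -> 144
REPEAT 4 [
  -- iteration 1/4 --
  RT 24: heading 144 -> 120
  RT 90: heading 120 -> 30
  -- iteration 2/4 --
  RT 24: heading 30 -> 6
  RT 90: heading 6 -> 276
  -- iteration 3/4 --
  RT 24: heading 276 -> 252
  RT 90: heading 252 -> 162
  -- iteration 4/4 --
  RT 24: heading 162 -> 138
  RT 90: heading 138 -> 48
]
FD 1: (12,0) -> (12.669,0.743) [heading=48, draw]
FD 19: (12.669,0.743) -> (25.383,14.863) [heading=48, draw]
FD 4: (25.383,14.863) -> (28.059,17.835) [heading=48, draw]
FD 1: (28.059,17.835) -> (28.728,18.579) [heading=48, draw]
LT 101: heading 48 -> 149
Final: pos=(28.728,18.579), heading=149, 7 segment(s) drawn

Segment endpoints: x in {-10, 0, 4, 12, 12.669, 25.383, 28.059, 28.728}, y in {0, 0.743, 14.863, 17.835, 18.579}
xmin=-10, ymin=0, xmax=28.728, ymax=18.579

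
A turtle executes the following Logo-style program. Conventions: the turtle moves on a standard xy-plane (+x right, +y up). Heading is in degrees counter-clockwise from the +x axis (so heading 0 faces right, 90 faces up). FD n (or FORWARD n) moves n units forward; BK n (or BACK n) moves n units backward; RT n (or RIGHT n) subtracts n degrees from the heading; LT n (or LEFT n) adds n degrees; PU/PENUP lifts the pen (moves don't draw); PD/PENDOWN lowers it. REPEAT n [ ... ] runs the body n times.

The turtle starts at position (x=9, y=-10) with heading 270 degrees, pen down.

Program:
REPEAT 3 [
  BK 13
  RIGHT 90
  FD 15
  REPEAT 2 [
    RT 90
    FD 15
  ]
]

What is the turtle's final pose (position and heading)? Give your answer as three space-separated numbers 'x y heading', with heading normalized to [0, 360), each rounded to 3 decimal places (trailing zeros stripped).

Executing turtle program step by step:
Start: pos=(9,-10), heading=270, pen down
REPEAT 3 [
  -- iteration 1/3 --
  BK 13: (9,-10) -> (9,3) [heading=270, draw]
  RT 90: heading 270 -> 180
  FD 15: (9,3) -> (-6,3) [heading=180, draw]
  REPEAT 2 [
    -- iteration 1/2 --
    RT 90: heading 180 -> 90
    FD 15: (-6,3) -> (-6,18) [heading=90, draw]
    -- iteration 2/2 --
    RT 90: heading 90 -> 0
    FD 15: (-6,18) -> (9,18) [heading=0, draw]
  ]
  -- iteration 2/3 --
  BK 13: (9,18) -> (-4,18) [heading=0, draw]
  RT 90: heading 0 -> 270
  FD 15: (-4,18) -> (-4,3) [heading=270, draw]
  REPEAT 2 [
    -- iteration 1/2 --
    RT 90: heading 270 -> 180
    FD 15: (-4,3) -> (-19,3) [heading=180, draw]
    -- iteration 2/2 --
    RT 90: heading 180 -> 90
    FD 15: (-19,3) -> (-19,18) [heading=90, draw]
  ]
  -- iteration 3/3 --
  BK 13: (-19,18) -> (-19,5) [heading=90, draw]
  RT 90: heading 90 -> 0
  FD 15: (-19,5) -> (-4,5) [heading=0, draw]
  REPEAT 2 [
    -- iteration 1/2 --
    RT 90: heading 0 -> 270
    FD 15: (-4,5) -> (-4,-10) [heading=270, draw]
    -- iteration 2/2 --
    RT 90: heading 270 -> 180
    FD 15: (-4,-10) -> (-19,-10) [heading=180, draw]
  ]
]
Final: pos=(-19,-10), heading=180, 12 segment(s) drawn

Answer: -19 -10 180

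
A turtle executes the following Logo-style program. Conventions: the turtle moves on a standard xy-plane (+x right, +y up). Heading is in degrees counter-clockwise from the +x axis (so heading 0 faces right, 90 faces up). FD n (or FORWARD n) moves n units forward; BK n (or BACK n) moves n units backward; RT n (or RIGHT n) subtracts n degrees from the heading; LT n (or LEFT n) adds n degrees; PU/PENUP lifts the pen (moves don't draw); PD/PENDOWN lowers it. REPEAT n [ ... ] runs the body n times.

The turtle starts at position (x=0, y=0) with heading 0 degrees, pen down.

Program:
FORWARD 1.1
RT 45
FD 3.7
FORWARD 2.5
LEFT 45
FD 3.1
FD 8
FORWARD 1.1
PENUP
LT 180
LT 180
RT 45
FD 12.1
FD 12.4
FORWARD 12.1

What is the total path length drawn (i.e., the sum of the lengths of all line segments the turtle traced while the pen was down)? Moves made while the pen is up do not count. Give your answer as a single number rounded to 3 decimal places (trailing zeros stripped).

Executing turtle program step by step:
Start: pos=(0,0), heading=0, pen down
FD 1.1: (0,0) -> (1.1,0) [heading=0, draw]
RT 45: heading 0 -> 315
FD 3.7: (1.1,0) -> (3.716,-2.616) [heading=315, draw]
FD 2.5: (3.716,-2.616) -> (5.484,-4.384) [heading=315, draw]
LT 45: heading 315 -> 0
FD 3.1: (5.484,-4.384) -> (8.584,-4.384) [heading=0, draw]
FD 8: (8.584,-4.384) -> (16.584,-4.384) [heading=0, draw]
FD 1.1: (16.584,-4.384) -> (17.684,-4.384) [heading=0, draw]
PU: pen up
LT 180: heading 0 -> 180
LT 180: heading 180 -> 0
RT 45: heading 0 -> 315
FD 12.1: (17.684,-4.384) -> (26.24,-12.94) [heading=315, move]
FD 12.4: (26.24,-12.94) -> (35.008,-21.708) [heading=315, move]
FD 12.1: (35.008,-21.708) -> (43.564,-30.264) [heading=315, move]
Final: pos=(43.564,-30.264), heading=315, 6 segment(s) drawn

Segment lengths:
  seg 1: (0,0) -> (1.1,0), length = 1.1
  seg 2: (1.1,0) -> (3.716,-2.616), length = 3.7
  seg 3: (3.716,-2.616) -> (5.484,-4.384), length = 2.5
  seg 4: (5.484,-4.384) -> (8.584,-4.384), length = 3.1
  seg 5: (8.584,-4.384) -> (16.584,-4.384), length = 8
  seg 6: (16.584,-4.384) -> (17.684,-4.384), length = 1.1
Total = 19.5

Answer: 19.5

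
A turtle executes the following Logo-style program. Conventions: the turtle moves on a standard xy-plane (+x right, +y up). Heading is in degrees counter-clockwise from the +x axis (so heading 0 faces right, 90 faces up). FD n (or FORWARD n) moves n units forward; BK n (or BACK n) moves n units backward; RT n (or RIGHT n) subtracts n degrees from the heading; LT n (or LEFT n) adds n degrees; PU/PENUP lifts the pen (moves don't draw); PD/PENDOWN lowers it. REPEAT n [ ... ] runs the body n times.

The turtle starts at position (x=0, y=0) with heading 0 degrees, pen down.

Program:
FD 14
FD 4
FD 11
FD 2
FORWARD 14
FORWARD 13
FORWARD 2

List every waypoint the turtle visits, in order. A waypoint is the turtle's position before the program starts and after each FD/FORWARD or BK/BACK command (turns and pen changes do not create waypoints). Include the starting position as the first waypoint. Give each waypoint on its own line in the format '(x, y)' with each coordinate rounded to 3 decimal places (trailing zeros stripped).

Executing turtle program step by step:
Start: pos=(0,0), heading=0, pen down
FD 14: (0,0) -> (14,0) [heading=0, draw]
FD 4: (14,0) -> (18,0) [heading=0, draw]
FD 11: (18,0) -> (29,0) [heading=0, draw]
FD 2: (29,0) -> (31,0) [heading=0, draw]
FD 14: (31,0) -> (45,0) [heading=0, draw]
FD 13: (45,0) -> (58,0) [heading=0, draw]
FD 2: (58,0) -> (60,0) [heading=0, draw]
Final: pos=(60,0), heading=0, 7 segment(s) drawn
Waypoints (8 total):
(0, 0)
(14, 0)
(18, 0)
(29, 0)
(31, 0)
(45, 0)
(58, 0)
(60, 0)

Answer: (0, 0)
(14, 0)
(18, 0)
(29, 0)
(31, 0)
(45, 0)
(58, 0)
(60, 0)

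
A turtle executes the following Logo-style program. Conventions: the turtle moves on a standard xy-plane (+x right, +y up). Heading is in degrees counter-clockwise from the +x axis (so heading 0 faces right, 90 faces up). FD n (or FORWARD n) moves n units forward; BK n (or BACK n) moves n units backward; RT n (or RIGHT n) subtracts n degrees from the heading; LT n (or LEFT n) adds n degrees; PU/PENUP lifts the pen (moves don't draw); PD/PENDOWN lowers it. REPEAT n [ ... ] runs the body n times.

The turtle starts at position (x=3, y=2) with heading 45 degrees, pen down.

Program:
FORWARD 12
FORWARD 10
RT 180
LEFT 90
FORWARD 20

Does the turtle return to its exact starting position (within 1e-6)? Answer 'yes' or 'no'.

Executing turtle program step by step:
Start: pos=(3,2), heading=45, pen down
FD 12: (3,2) -> (11.485,10.485) [heading=45, draw]
FD 10: (11.485,10.485) -> (18.556,17.556) [heading=45, draw]
RT 180: heading 45 -> 225
LT 90: heading 225 -> 315
FD 20: (18.556,17.556) -> (32.698,3.414) [heading=315, draw]
Final: pos=(32.698,3.414), heading=315, 3 segment(s) drawn

Start position: (3, 2)
Final position: (32.698, 3.414)
Distance = 29.732; >= 1e-6 -> NOT closed

Answer: no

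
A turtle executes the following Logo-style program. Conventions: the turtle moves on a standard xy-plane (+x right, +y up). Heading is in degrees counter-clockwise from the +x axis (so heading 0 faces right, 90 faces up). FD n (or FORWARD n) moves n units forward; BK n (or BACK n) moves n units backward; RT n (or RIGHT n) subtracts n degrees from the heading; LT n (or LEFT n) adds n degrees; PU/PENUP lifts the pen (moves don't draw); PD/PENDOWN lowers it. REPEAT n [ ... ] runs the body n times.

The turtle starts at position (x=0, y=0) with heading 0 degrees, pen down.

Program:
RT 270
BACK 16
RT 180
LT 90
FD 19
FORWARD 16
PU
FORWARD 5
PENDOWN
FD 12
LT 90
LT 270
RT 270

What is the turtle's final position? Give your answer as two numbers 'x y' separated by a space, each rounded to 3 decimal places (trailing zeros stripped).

Answer: 52 -16

Derivation:
Executing turtle program step by step:
Start: pos=(0,0), heading=0, pen down
RT 270: heading 0 -> 90
BK 16: (0,0) -> (0,-16) [heading=90, draw]
RT 180: heading 90 -> 270
LT 90: heading 270 -> 0
FD 19: (0,-16) -> (19,-16) [heading=0, draw]
FD 16: (19,-16) -> (35,-16) [heading=0, draw]
PU: pen up
FD 5: (35,-16) -> (40,-16) [heading=0, move]
PD: pen down
FD 12: (40,-16) -> (52,-16) [heading=0, draw]
LT 90: heading 0 -> 90
LT 270: heading 90 -> 0
RT 270: heading 0 -> 90
Final: pos=(52,-16), heading=90, 4 segment(s) drawn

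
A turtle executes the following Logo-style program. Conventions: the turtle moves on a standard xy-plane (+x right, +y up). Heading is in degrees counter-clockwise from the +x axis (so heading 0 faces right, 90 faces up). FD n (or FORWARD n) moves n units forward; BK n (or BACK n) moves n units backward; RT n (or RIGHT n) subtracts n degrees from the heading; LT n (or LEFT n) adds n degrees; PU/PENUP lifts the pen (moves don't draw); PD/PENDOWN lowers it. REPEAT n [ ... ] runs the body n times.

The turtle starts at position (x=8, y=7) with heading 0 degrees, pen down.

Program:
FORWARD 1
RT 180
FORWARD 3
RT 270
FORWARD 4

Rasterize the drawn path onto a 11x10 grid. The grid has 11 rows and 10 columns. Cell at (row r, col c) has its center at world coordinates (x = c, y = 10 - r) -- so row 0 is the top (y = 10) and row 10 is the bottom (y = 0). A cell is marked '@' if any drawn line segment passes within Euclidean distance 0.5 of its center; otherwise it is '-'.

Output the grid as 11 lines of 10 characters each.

Segment 0: (8,7) -> (9,7)
Segment 1: (9,7) -> (6,7)
Segment 2: (6,7) -> (6,3)

Answer: ----------
----------
----------
------@@@@
------@---
------@---
------@---
------@---
----------
----------
----------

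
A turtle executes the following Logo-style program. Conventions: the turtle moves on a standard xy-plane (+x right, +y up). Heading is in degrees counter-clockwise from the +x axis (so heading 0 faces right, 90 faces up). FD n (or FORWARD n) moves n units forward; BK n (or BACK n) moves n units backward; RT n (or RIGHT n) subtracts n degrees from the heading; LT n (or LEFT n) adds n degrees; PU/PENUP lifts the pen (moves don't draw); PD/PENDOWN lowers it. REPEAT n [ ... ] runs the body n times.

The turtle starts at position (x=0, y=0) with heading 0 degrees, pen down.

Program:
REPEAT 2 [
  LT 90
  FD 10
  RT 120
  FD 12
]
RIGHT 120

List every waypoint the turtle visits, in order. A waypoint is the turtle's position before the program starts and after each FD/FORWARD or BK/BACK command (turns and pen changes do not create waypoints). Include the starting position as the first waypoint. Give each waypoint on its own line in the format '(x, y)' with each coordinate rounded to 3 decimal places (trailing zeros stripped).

Answer: (0, 0)
(0, 10)
(10.392, 4)
(15.392, 12.66)
(21.392, 2.268)

Derivation:
Executing turtle program step by step:
Start: pos=(0,0), heading=0, pen down
REPEAT 2 [
  -- iteration 1/2 --
  LT 90: heading 0 -> 90
  FD 10: (0,0) -> (0,10) [heading=90, draw]
  RT 120: heading 90 -> 330
  FD 12: (0,10) -> (10.392,4) [heading=330, draw]
  -- iteration 2/2 --
  LT 90: heading 330 -> 60
  FD 10: (10.392,4) -> (15.392,12.66) [heading=60, draw]
  RT 120: heading 60 -> 300
  FD 12: (15.392,12.66) -> (21.392,2.268) [heading=300, draw]
]
RT 120: heading 300 -> 180
Final: pos=(21.392,2.268), heading=180, 4 segment(s) drawn
Waypoints (5 total):
(0, 0)
(0, 10)
(10.392, 4)
(15.392, 12.66)
(21.392, 2.268)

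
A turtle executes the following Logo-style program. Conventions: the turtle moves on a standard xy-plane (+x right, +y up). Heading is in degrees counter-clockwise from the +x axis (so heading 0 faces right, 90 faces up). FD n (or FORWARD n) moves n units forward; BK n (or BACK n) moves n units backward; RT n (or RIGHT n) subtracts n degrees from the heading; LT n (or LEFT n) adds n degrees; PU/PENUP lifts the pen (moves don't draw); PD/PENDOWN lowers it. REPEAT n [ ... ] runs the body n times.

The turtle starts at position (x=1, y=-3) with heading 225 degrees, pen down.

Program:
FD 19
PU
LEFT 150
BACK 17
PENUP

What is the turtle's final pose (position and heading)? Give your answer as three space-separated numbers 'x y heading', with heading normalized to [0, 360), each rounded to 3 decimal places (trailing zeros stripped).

Executing turtle program step by step:
Start: pos=(1,-3), heading=225, pen down
FD 19: (1,-3) -> (-12.435,-16.435) [heading=225, draw]
PU: pen up
LT 150: heading 225 -> 15
BK 17: (-12.435,-16.435) -> (-28.856,-20.835) [heading=15, move]
PU: pen up
Final: pos=(-28.856,-20.835), heading=15, 1 segment(s) drawn

Answer: -28.856 -20.835 15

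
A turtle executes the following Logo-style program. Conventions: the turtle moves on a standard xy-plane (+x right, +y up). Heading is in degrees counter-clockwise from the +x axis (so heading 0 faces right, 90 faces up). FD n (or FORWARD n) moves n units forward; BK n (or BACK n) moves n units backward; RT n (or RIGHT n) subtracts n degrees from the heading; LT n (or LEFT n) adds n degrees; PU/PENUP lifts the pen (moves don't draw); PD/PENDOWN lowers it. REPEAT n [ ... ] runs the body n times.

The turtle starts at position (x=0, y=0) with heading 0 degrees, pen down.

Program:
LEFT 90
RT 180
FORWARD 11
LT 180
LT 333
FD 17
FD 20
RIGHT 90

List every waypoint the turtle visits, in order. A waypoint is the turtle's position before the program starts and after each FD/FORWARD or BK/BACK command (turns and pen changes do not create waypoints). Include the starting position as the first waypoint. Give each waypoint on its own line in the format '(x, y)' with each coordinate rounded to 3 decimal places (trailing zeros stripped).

Executing turtle program step by step:
Start: pos=(0,0), heading=0, pen down
LT 90: heading 0 -> 90
RT 180: heading 90 -> 270
FD 11: (0,0) -> (0,-11) [heading=270, draw]
LT 180: heading 270 -> 90
LT 333: heading 90 -> 63
FD 17: (0,-11) -> (7.718,4.147) [heading=63, draw]
FD 20: (7.718,4.147) -> (16.798,21.967) [heading=63, draw]
RT 90: heading 63 -> 333
Final: pos=(16.798,21.967), heading=333, 3 segment(s) drawn
Waypoints (4 total):
(0, 0)
(0, -11)
(7.718, 4.147)
(16.798, 21.967)

Answer: (0, 0)
(0, -11)
(7.718, 4.147)
(16.798, 21.967)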